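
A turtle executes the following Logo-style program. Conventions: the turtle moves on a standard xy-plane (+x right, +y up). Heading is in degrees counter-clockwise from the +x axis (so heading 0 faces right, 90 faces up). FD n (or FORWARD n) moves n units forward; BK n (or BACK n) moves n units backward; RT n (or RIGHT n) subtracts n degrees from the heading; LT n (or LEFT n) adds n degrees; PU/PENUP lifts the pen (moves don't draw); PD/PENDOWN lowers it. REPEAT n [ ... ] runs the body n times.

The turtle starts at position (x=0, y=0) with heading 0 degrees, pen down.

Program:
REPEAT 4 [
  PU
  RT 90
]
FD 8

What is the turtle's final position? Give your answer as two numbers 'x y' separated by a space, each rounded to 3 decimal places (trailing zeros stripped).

Executing turtle program step by step:
Start: pos=(0,0), heading=0, pen down
REPEAT 4 [
  -- iteration 1/4 --
  PU: pen up
  RT 90: heading 0 -> 270
  -- iteration 2/4 --
  PU: pen up
  RT 90: heading 270 -> 180
  -- iteration 3/4 --
  PU: pen up
  RT 90: heading 180 -> 90
  -- iteration 4/4 --
  PU: pen up
  RT 90: heading 90 -> 0
]
FD 8: (0,0) -> (8,0) [heading=0, move]
Final: pos=(8,0), heading=0, 0 segment(s) drawn

Answer: 8 0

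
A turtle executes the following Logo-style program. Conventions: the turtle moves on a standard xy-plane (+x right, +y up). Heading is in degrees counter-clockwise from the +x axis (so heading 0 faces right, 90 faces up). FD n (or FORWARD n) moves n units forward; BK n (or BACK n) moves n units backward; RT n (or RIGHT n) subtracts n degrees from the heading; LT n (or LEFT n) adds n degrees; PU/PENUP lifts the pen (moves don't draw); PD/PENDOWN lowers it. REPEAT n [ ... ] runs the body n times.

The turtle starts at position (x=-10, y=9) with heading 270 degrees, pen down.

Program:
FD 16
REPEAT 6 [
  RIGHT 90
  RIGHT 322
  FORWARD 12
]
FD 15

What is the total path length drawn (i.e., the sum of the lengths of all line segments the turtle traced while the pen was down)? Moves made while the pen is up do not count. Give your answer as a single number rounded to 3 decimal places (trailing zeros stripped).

Answer: 103

Derivation:
Executing turtle program step by step:
Start: pos=(-10,9), heading=270, pen down
FD 16: (-10,9) -> (-10,-7) [heading=270, draw]
REPEAT 6 [
  -- iteration 1/6 --
  RT 90: heading 270 -> 180
  RT 322: heading 180 -> 218
  FD 12: (-10,-7) -> (-19.456,-14.388) [heading=218, draw]
  -- iteration 2/6 --
  RT 90: heading 218 -> 128
  RT 322: heading 128 -> 166
  FD 12: (-19.456,-14.388) -> (-31.1,-11.485) [heading=166, draw]
  -- iteration 3/6 --
  RT 90: heading 166 -> 76
  RT 322: heading 76 -> 114
  FD 12: (-31.1,-11.485) -> (-35.981,-0.522) [heading=114, draw]
  -- iteration 4/6 --
  RT 90: heading 114 -> 24
  RT 322: heading 24 -> 62
  FD 12: (-35.981,-0.522) -> (-30.347,10.073) [heading=62, draw]
  -- iteration 5/6 --
  RT 90: heading 62 -> 332
  RT 322: heading 332 -> 10
  FD 12: (-30.347,10.073) -> (-18.529,12.157) [heading=10, draw]
  -- iteration 6/6 --
  RT 90: heading 10 -> 280
  RT 322: heading 280 -> 318
  FD 12: (-18.529,12.157) -> (-9.611,4.127) [heading=318, draw]
]
FD 15: (-9.611,4.127) -> (1.536,-5.91) [heading=318, draw]
Final: pos=(1.536,-5.91), heading=318, 8 segment(s) drawn

Segment lengths:
  seg 1: (-10,9) -> (-10,-7), length = 16
  seg 2: (-10,-7) -> (-19.456,-14.388), length = 12
  seg 3: (-19.456,-14.388) -> (-31.1,-11.485), length = 12
  seg 4: (-31.1,-11.485) -> (-35.981,-0.522), length = 12
  seg 5: (-35.981,-0.522) -> (-30.347,10.073), length = 12
  seg 6: (-30.347,10.073) -> (-18.529,12.157), length = 12
  seg 7: (-18.529,12.157) -> (-9.611,4.127), length = 12
  seg 8: (-9.611,4.127) -> (1.536,-5.91), length = 15
Total = 103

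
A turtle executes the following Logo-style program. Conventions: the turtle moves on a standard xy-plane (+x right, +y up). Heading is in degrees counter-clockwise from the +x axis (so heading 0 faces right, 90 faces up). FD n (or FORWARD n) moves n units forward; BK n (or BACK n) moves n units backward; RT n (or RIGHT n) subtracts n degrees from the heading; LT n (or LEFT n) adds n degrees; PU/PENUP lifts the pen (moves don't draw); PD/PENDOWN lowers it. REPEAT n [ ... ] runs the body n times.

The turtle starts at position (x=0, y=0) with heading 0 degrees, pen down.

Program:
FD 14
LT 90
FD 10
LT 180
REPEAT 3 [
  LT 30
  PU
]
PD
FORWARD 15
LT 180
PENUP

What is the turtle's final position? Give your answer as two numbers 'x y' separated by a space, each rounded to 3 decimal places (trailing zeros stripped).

Executing turtle program step by step:
Start: pos=(0,0), heading=0, pen down
FD 14: (0,0) -> (14,0) [heading=0, draw]
LT 90: heading 0 -> 90
FD 10: (14,0) -> (14,10) [heading=90, draw]
LT 180: heading 90 -> 270
REPEAT 3 [
  -- iteration 1/3 --
  LT 30: heading 270 -> 300
  PU: pen up
  -- iteration 2/3 --
  LT 30: heading 300 -> 330
  PU: pen up
  -- iteration 3/3 --
  LT 30: heading 330 -> 0
  PU: pen up
]
PD: pen down
FD 15: (14,10) -> (29,10) [heading=0, draw]
LT 180: heading 0 -> 180
PU: pen up
Final: pos=(29,10), heading=180, 3 segment(s) drawn

Answer: 29 10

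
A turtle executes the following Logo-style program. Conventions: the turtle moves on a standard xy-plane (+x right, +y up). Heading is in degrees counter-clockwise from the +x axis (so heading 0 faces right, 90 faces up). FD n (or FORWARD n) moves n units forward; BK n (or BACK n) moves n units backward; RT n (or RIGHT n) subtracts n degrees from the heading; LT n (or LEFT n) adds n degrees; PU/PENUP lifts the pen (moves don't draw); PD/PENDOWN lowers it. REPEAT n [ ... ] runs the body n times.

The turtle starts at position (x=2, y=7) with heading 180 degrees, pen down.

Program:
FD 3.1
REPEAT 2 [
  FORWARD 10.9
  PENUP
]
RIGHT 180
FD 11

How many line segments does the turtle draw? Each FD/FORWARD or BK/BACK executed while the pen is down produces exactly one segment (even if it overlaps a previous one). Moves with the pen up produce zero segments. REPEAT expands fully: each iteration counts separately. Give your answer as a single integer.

Executing turtle program step by step:
Start: pos=(2,7), heading=180, pen down
FD 3.1: (2,7) -> (-1.1,7) [heading=180, draw]
REPEAT 2 [
  -- iteration 1/2 --
  FD 10.9: (-1.1,7) -> (-12,7) [heading=180, draw]
  PU: pen up
  -- iteration 2/2 --
  FD 10.9: (-12,7) -> (-22.9,7) [heading=180, move]
  PU: pen up
]
RT 180: heading 180 -> 0
FD 11: (-22.9,7) -> (-11.9,7) [heading=0, move]
Final: pos=(-11.9,7), heading=0, 2 segment(s) drawn
Segments drawn: 2

Answer: 2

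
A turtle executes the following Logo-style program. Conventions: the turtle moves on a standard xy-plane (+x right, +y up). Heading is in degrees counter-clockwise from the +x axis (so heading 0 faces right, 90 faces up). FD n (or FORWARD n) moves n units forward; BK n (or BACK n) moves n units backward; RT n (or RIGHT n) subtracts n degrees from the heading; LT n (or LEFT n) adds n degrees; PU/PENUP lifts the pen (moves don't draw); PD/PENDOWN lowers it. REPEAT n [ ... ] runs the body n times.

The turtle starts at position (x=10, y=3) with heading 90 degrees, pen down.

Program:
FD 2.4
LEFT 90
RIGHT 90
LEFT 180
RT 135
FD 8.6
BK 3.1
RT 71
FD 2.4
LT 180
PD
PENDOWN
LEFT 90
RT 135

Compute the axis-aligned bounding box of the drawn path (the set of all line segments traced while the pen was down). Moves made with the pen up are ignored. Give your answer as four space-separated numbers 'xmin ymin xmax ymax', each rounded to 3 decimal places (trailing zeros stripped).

Executing turtle program step by step:
Start: pos=(10,3), heading=90, pen down
FD 2.4: (10,3) -> (10,5.4) [heading=90, draw]
LT 90: heading 90 -> 180
RT 90: heading 180 -> 90
LT 180: heading 90 -> 270
RT 135: heading 270 -> 135
FD 8.6: (10,5.4) -> (3.919,11.481) [heading=135, draw]
BK 3.1: (3.919,11.481) -> (6.111,9.289) [heading=135, draw]
RT 71: heading 135 -> 64
FD 2.4: (6.111,9.289) -> (7.163,11.446) [heading=64, draw]
LT 180: heading 64 -> 244
PD: pen down
PD: pen down
LT 90: heading 244 -> 334
RT 135: heading 334 -> 199
Final: pos=(7.163,11.446), heading=199, 4 segment(s) drawn

Segment endpoints: x in {3.919, 6.111, 7.163, 10}, y in {3, 5.4, 9.289, 11.446, 11.481}
xmin=3.919, ymin=3, xmax=10, ymax=11.481

Answer: 3.919 3 10 11.481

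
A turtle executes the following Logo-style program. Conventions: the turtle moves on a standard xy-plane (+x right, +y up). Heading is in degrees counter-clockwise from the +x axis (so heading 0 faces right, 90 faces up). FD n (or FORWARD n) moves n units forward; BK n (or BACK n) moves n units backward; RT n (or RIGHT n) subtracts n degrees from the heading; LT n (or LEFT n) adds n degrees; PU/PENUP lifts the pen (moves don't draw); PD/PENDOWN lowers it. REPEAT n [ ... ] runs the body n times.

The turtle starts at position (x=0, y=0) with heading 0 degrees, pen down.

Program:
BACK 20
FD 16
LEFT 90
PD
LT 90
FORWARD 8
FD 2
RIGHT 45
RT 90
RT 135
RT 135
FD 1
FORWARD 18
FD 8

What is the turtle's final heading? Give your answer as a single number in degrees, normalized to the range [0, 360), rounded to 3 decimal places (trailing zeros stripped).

Executing turtle program step by step:
Start: pos=(0,0), heading=0, pen down
BK 20: (0,0) -> (-20,0) [heading=0, draw]
FD 16: (-20,0) -> (-4,0) [heading=0, draw]
LT 90: heading 0 -> 90
PD: pen down
LT 90: heading 90 -> 180
FD 8: (-4,0) -> (-12,0) [heading=180, draw]
FD 2: (-12,0) -> (-14,0) [heading=180, draw]
RT 45: heading 180 -> 135
RT 90: heading 135 -> 45
RT 135: heading 45 -> 270
RT 135: heading 270 -> 135
FD 1: (-14,0) -> (-14.707,0.707) [heading=135, draw]
FD 18: (-14.707,0.707) -> (-27.435,13.435) [heading=135, draw]
FD 8: (-27.435,13.435) -> (-33.092,19.092) [heading=135, draw]
Final: pos=(-33.092,19.092), heading=135, 7 segment(s) drawn

Answer: 135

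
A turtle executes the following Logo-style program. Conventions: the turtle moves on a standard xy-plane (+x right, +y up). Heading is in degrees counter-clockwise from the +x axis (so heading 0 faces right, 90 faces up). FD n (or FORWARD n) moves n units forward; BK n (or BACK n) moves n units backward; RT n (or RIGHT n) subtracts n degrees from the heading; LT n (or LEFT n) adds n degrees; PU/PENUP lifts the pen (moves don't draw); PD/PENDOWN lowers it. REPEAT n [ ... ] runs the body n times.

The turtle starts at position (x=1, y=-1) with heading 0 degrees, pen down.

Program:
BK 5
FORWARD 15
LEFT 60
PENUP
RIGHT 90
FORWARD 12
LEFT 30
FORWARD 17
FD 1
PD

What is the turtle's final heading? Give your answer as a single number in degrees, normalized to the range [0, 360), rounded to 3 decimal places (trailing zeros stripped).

Executing turtle program step by step:
Start: pos=(1,-1), heading=0, pen down
BK 5: (1,-1) -> (-4,-1) [heading=0, draw]
FD 15: (-4,-1) -> (11,-1) [heading=0, draw]
LT 60: heading 0 -> 60
PU: pen up
RT 90: heading 60 -> 330
FD 12: (11,-1) -> (21.392,-7) [heading=330, move]
LT 30: heading 330 -> 0
FD 17: (21.392,-7) -> (38.392,-7) [heading=0, move]
FD 1: (38.392,-7) -> (39.392,-7) [heading=0, move]
PD: pen down
Final: pos=(39.392,-7), heading=0, 2 segment(s) drawn

Answer: 0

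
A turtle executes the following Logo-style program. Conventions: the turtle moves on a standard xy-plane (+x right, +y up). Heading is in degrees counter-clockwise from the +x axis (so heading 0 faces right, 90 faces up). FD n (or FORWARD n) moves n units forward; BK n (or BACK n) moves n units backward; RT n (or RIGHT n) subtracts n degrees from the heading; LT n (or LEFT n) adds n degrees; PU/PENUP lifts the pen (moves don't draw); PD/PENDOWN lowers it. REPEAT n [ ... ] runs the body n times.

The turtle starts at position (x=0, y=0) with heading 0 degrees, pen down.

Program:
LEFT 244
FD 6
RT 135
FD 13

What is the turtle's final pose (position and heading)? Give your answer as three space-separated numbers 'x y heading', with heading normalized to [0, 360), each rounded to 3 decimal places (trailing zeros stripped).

Answer: -6.863 6.899 109

Derivation:
Executing turtle program step by step:
Start: pos=(0,0), heading=0, pen down
LT 244: heading 0 -> 244
FD 6: (0,0) -> (-2.63,-5.393) [heading=244, draw]
RT 135: heading 244 -> 109
FD 13: (-2.63,-5.393) -> (-6.863,6.899) [heading=109, draw]
Final: pos=(-6.863,6.899), heading=109, 2 segment(s) drawn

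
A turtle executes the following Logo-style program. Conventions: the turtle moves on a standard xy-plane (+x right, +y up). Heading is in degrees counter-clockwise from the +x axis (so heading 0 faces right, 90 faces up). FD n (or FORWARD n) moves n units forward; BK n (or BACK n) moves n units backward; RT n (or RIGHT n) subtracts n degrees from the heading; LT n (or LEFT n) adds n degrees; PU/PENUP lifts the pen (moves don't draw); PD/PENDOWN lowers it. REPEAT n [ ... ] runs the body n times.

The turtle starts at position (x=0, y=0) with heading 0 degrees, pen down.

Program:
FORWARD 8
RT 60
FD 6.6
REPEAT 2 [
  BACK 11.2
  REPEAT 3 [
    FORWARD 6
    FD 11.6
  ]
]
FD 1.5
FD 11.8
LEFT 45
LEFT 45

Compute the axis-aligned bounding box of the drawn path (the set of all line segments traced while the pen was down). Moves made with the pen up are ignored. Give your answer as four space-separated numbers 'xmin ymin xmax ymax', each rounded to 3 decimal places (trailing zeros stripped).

Answer: 0 -89.287 59.55 3.984

Derivation:
Executing turtle program step by step:
Start: pos=(0,0), heading=0, pen down
FD 8: (0,0) -> (8,0) [heading=0, draw]
RT 60: heading 0 -> 300
FD 6.6: (8,0) -> (11.3,-5.716) [heading=300, draw]
REPEAT 2 [
  -- iteration 1/2 --
  BK 11.2: (11.3,-5.716) -> (5.7,3.984) [heading=300, draw]
  REPEAT 3 [
    -- iteration 1/3 --
    FD 6: (5.7,3.984) -> (8.7,-1.212) [heading=300, draw]
    FD 11.6: (8.7,-1.212) -> (14.5,-11.258) [heading=300, draw]
    -- iteration 2/3 --
    FD 6: (14.5,-11.258) -> (17.5,-16.454) [heading=300, draw]
    FD 11.6: (17.5,-16.454) -> (23.3,-26.5) [heading=300, draw]
    -- iteration 3/3 --
    FD 6: (23.3,-26.5) -> (26.3,-31.697) [heading=300, draw]
    FD 11.6: (26.3,-31.697) -> (32.1,-41.742) [heading=300, draw]
  ]
  -- iteration 2/2 --
  BK 11.2: (32.1,-41.742) -> (26.5,-32.043) [heading=300, draw]
  REPEAT 3 [
    -- iteration 1/3 --
    FD 6: (26.5,-32.043) -> (29.5,-37.239) [heading=300, draw]
    FD 11.6: (29.5,-37.239) -> (35.3,-47.285) [heading=300, draw]
    -- iteration 2/3 --
    FD 6: (35.3,-47.285) -> (38.3,-52.481) [heading=300, draw]
    FD 11.6: (38.3,-52.481) -> (44.1,-62.527) [heading=300, draw]
    -- iteration 3/3 --
    FD 6: (44.1,-62.527) -> (47.1,-67.723) [heading=300, draw]
    FD 11.6: (47.1,-67.723) -> (52.9,-77.769) [heading=300, draw]
  ]
]
FD 1.5: (52.9,-77.769) -> (53.65,-79.068) [heading=300, draw]
FD 11.8: (53.65,-79.068) -> (59.55,-89.287) [heading=300, draw]
LT 45: heading 300 -> 345
LT 45: heading 345 -> 30
Final: pos=(59.55,-89.287), heading=30, 18 segment(s) drawn

Segment endpoints: x in {0, 5.7, 8, 8.7, 11.3, 14.5, 17.5, 23.3, 26.3, 26.5, 29.5, 32.1, 35.3, 38.3, 44.1, 47.1, 52.9, 53.65, 59.55}, y in {-89.287, -79.068, -77.769, -67.723, -62.527, -52.481, -47.285, -41.742, -37.239, -32.043, -31.697, -26.5, -16.454, -11.258, -5.716, -1.212, 0, 3.984}
xmin=0, ymin=-89.287, xmax=59.55, ymax=3.984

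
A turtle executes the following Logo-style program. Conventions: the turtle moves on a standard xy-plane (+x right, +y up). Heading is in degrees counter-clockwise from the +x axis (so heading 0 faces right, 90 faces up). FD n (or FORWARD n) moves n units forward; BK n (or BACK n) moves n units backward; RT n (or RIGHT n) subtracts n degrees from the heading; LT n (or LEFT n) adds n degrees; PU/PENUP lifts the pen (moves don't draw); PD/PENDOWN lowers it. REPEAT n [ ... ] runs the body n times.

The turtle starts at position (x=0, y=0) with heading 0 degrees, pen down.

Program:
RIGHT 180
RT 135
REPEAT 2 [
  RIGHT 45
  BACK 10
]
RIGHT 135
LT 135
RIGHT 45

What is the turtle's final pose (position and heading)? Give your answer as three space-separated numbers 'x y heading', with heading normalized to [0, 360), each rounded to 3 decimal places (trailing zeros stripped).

Executing turtle program step by step:
Start: pos=(0,0), heading=0, pen down
RT 180: heading 0 -> 180
RT 135: heading 180 -> 45
REPEAT 2 [
  -- iteration 1/2 --
  RT 45: heading 45 -> 0
  BK 10: (0,0) -> (-10,0) [heading=0, draw]
  -- iteration 2/2 --
  RT 45: heading 0 -> 315
  BK 10: (-10,0) -> (-17.071,7.071) [heading=315, draw]
]
RT 135: heading 315 -> 180
LT 135: heading 180 -> 315
RT 45: heading 315 -> 270
Final: pos=(-17.071,7.071), heading=270, 2 segment(s) drawn

Answer: -17.071 7.071 270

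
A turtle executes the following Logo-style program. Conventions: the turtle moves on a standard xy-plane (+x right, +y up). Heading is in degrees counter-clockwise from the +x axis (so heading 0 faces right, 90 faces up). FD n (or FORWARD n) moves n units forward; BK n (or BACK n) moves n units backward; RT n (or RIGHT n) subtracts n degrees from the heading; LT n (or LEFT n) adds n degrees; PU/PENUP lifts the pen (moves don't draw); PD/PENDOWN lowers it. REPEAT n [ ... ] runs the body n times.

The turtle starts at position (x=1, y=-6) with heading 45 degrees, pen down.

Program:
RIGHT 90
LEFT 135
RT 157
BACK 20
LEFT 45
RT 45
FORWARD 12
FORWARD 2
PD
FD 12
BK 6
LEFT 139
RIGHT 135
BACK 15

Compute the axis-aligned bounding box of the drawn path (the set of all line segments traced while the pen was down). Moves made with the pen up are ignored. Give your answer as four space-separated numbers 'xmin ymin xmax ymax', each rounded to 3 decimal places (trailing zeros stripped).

Answer: -6.815 -11.523 3.344 12.41

Derivation:
Executing turtle program step by step:
Start: pos=(1,-6), heading=45, pen down
RT 90: heading 45 -> 315
LT 135: heading 315 -> 90
RT 157: heading 90 -> 293
BK 20: (1,-6) -> (-6.815,12.41) [heading=293, draw]
LT 45: heading 293 -> 338
RT 45: heading 338 -> 293
FD 12: (-6.815,12.41) -> (-2.126,1.364) [heading=293, draw]
FD 2: (-2.126,1.364) -> (-1.344,-0.477) [heading=293, draw]
PD: pen down
FD 12: (-1.344,-0.477) -> (3.344,-11.523) [heading=293, draw]
BK 6: (3.344,-11.523) -> (1,-6) [heading=293, draw]
LT 139: heading 293 -> 72
RT 135: heading 72 -> 297
BK 15: (1,-6) -> (-5.81,7.365) [heading=297, draw]
Final: pos=(-5.81,7.365), heading=297, 6 segment(s) drawn

Segment endpoints: x in {-6.815, -5.81, -2.126, -1.344, 1, 1, 3.344}, y in {-11.523, -6, -6, -0.477, 1.364, 7.365, 12.41}
xmin=-6.815, ymin=-11.523, xmax=3.344, ymax=12.41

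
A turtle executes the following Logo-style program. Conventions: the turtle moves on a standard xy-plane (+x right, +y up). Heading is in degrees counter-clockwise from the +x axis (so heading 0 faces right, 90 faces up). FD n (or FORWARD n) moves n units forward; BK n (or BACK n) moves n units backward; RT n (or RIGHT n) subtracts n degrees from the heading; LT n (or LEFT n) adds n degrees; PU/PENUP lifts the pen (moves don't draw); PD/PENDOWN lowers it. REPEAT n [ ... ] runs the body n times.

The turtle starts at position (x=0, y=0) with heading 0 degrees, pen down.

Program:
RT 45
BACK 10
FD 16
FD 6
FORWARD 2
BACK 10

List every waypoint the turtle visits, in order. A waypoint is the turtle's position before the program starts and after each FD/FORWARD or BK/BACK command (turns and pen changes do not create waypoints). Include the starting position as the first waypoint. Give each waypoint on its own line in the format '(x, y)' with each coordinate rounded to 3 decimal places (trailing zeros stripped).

Executing turtle program step by step:
Start: pos=(0,0), heading=0, pen down
RT 45: heading 0 -> 315
BK 10: (0,0) -> (-7.071,7.071) [heading=315, draw]
FD 16: (-7.071,7.071) -> (4.243,-4.243) [heading=315, draw]
FD 6: (4.243,-4.243) -> (8.485,-8.485) [heading=315, draw]
FD 2: (8.485,-8.485) -> (9.899,-9.899) [heading=315, draw]
BK 10: (9.899,-9.899) -> (2.828,-2.828) [heading=315, draw]
Final: pos=(2.828,-2.828), heading=315, 5 segment(s) drawn
Waypoints (6 total):
(0, 0)
(-7.071, 7.071)
(4.243, -4.243)
(8.485, -8.485)
(9.899, -9.899)
(2.828, -2.828)

Answer: (0, 0)
(-7.071, 7.071)
(4.243, -4.243)
(8.485, -8.485)
(9.899, -9.899)
(2.828, -2.828)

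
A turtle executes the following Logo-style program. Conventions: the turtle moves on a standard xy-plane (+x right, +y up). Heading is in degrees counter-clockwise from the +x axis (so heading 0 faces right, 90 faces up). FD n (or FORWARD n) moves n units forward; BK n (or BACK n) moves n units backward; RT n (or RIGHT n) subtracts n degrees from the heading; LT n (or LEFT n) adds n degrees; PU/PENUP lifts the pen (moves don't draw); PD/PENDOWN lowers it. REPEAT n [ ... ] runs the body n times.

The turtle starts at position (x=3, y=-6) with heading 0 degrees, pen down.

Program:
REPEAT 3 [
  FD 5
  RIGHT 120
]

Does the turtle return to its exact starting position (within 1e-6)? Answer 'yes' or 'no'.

Executing turtle program step by step:
Start: pos=(3,-6), heading=0, pen down
REPEAT 3 [
  -- iteration 1/3 --
  FD 5: (3,-6) -> (8,-6) [heading=0, draw]
  RT 120: heading 0 -> 240
  -- iteration 2/3 --
  FD 5: (8,-6) -> (5.5,-10.33) [heading=240, draw]
  RT 120: heading 240 -> 120
  -- iteration 3/3 --
  FD 5: (5.5,-10.33) -> (3,-6) [heading=120, draw]
  RT 120: heading 120 -> 0
]
Final: pos=(3,-6), heading=0, 3 segment(s) drawn

Start position: (3, -6)
Final position: (3, -6)
Distance = 0; < 1e-6 -> CLOSED

Answer: yes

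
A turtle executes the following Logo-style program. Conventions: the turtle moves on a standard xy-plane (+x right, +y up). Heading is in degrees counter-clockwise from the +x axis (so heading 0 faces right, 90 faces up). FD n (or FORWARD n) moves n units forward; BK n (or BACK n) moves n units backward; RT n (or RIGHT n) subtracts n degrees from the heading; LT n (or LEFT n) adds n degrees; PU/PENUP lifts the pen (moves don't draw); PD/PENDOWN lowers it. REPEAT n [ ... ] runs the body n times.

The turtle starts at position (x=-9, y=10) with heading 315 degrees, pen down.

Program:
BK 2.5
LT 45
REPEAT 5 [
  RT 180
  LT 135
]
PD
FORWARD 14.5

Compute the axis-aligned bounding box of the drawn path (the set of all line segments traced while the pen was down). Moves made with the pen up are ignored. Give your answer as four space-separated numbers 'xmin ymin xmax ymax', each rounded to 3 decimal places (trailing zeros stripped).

Answer: -21.021 10 -9 22.021

Derivation:
Executing turtle program step by step:
Start: pos=(-9,10), heading=315, pen down
BK 2.5: (-9,10) -> (-10.768,11.768) [heading=315, draw]
LT 45: heading 315 -> 0
REPEAT 5 [
  -- iteration 1/5 --
  RT 180: heading 0 -> 180
  LT 135: heading 180 -> 315
  -- iteration 2/5 --
  RT 180: heading 315 -> 135
  LT 135: heading 135 -> 270
  -- iteration 3/5 --
  RT 180: heading 270 -> 90
  LT 135: heading 90 -> 225
  -- iteration 4/5 --
  RT 180: heading 225 -> 45
  LT 135: heading 45 -> 180
  -- iteration 5/5 --
  RT 180: heading 180 -> 0
  LT 135: heading 0 -> 135
]
PD: pen down
FD 14.5: (-10.768,11.768) -> (-21.021,22.021) [heading=135, draw]
Final: pos=(-21.021,22.021), heading=135, 2 segment(s) drawn

Segment endpoints: x in {-21.021, -10.768, -9}, y in {10, 11.768, 22.021}
xmin=-21.021, ymin=10, xmax=-9, ymax=22.021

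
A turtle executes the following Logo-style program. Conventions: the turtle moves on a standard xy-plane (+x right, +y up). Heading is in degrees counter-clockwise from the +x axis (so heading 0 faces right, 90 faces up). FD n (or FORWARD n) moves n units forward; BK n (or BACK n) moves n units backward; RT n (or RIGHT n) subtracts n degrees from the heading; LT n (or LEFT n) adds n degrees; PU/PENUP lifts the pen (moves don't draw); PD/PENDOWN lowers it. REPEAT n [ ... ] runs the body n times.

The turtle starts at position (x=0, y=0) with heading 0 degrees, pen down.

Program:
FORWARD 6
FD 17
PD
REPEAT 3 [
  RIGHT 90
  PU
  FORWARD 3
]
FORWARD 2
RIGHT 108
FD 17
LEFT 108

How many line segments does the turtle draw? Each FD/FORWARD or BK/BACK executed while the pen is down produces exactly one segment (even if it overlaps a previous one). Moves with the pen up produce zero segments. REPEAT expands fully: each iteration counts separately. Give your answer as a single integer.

Executing turtle program step by step:
Start: pos=(0,0), heading=0, pen down
FD 6: (0,0) -> (6,0) [heading=0, draw]
FD 17: (6,0) -> (23,0) [heading=0, draw]
PD: pen down
REPEAT 3 [
  -- iteration 1/3 --
  RT 90: heading 0 -> 270
  PU: pen up
  FD 3: (23,0) -> (23,-3) [heading=270, move]
  -- iteration 2/3 --
  RT 90: heading 270 -> 180
  PU: pen up
  FD 3: (23,-3) -> (20,-3) [heading=180, move]
  -- iteration 3/3 --
  RT 90: heading 180 -> 90
  PU: pen up
  FD 3: (20,-3) -> (20,0) [heading=90, move]
]
FD 2: (20,0) -> (20,2) [heading=90, move]
RT 108: heading 90 -> 342
FD 17: (20,2) -> (36.168,-3.253) [heading=342, move]
LT 108: heading 342 -> 90
Final: pos=(36.168,-3.253), heading=90, 2 segment(s) drawn
Segments drawn: 2

Answer: 2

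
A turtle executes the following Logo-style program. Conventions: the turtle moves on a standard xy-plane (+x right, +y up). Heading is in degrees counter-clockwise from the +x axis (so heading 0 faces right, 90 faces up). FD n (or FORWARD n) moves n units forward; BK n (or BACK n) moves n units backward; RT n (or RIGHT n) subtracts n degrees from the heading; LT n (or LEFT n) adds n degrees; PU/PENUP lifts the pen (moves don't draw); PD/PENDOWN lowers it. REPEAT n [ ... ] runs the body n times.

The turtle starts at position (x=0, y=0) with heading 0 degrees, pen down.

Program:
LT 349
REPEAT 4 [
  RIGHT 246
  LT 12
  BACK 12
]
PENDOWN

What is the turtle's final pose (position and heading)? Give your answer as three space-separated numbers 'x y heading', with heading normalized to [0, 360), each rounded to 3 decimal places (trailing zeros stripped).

Answer: 7.163 -10.619 133

Derivation:
Executing turtle program step by step:
Start: pos=(0,0), heading=0, pen down
LT 349: heading 0 -> 349
REPEAT 4 [
  -- iteration 1/4 --
  RT 246: heading 349 -> 103
  LT 12: heading 103 -> 115
  BK 12: (0,0) -> (5.071,-10.876) [heading=115, draw]
  -- iteration 2/4 --
  RT 246: heading 115 -> 229
  LT 12: heading 229 -> 241
  BK 12: (5.071,-10.876) -> (10.889,-0.38) [heading=241, draw]
  -- iteration 3/4 --
  RT 246: heading 241 -> 355
  LT 12: heading 355 -> 7
  BK 12: (10.889,-0.38) -> (-1.021,-1.843) [heading=7, draw]
  -- iteration 4/4 --
  RT 246: heading 7 -> 121
  LT 12: heading 121 -> 133
  BK 12: (-1.021,-1.843) -> (7.163,-10.619) [heading=133, draw]
]
PD: pen down
Final: pos=(7.163,-10.619), heading=133, 4 segment(s) drawn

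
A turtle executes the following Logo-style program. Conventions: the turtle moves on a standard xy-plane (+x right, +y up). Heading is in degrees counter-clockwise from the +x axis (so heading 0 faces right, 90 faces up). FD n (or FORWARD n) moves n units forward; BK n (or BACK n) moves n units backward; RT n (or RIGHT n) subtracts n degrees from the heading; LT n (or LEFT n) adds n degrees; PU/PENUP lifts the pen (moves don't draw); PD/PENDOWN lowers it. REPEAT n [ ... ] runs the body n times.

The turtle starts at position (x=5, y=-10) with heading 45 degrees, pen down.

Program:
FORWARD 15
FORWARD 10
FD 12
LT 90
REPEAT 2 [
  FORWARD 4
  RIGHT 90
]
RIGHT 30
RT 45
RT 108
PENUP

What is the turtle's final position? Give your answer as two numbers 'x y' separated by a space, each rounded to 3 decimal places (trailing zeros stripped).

Answer: 31.163 21.82

Derivation:
Executing turtle program step by step:
Start: pos=(5,-10), heading=45, pen down
FD 15: (5,-10) -> (15.607,0.607) [heading=45, draw]
FD 10: (15.607,0.607) -> (22.678,7.678) [heading=45, draw]
FD 12: (22.678,7.678) -> (31.163,16.163) [heading=45, draw]
LT 90: heading 45 -> 135
REPEAT 2 [
  -- iteration 1/2 --
  FD 4: (31.163,16.163) -> (28.335,18.991) [heading=135, draw]
  RT 90: heading 135 -> 45
  -- iteration 2/2 --
  FD 4: (28.335,18.991) -> (31.163,21.82) [heading=45, draw]
  RT 90: heading 45 -> 315
]
RT 30: heading 315 -> 285
RT 45: heading 285 -> 240
RT 108: heading 240 -> 132
PU: pen up
Final: pos=(31.163,21.82), heading=132, 5 segment(s) drawn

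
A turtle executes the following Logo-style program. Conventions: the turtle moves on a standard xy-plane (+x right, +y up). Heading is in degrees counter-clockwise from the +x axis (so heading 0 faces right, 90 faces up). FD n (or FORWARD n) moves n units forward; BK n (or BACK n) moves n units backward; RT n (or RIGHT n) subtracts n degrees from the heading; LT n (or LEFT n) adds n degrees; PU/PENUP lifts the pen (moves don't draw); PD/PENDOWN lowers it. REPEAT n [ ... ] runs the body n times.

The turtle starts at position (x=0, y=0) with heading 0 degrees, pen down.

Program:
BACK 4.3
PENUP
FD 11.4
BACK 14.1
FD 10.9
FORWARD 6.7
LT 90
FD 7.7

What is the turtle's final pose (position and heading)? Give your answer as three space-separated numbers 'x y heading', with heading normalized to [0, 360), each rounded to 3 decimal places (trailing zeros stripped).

Executing turtle program step by step:
Start: pos=(0,0), heading=0, pen down
BK 4.3: (0,0) -> (-4.3,0) [heading=0, draw]
PU: pen up
FD 11.4: (-4.3,0) -> (7.1,0) [heading=0, move]
BK 14.1: (7.1,0) -> (-7,0) [heading=0, move]
FD 10.9: (-7,0) -> (3.9,0) [heading=0, move]
FD 6.7: (3.9,0) -> (10.6,0) [heading=0, move]
LT 90: heading 0 -> 90
FD 7.7: (10.6,0) -> (10.6,7.7) [heading=90, move]
Final: pos=(10.6,7.7), heading=90, 1 segment(s) drawn

Answer: 10.6 7.7 90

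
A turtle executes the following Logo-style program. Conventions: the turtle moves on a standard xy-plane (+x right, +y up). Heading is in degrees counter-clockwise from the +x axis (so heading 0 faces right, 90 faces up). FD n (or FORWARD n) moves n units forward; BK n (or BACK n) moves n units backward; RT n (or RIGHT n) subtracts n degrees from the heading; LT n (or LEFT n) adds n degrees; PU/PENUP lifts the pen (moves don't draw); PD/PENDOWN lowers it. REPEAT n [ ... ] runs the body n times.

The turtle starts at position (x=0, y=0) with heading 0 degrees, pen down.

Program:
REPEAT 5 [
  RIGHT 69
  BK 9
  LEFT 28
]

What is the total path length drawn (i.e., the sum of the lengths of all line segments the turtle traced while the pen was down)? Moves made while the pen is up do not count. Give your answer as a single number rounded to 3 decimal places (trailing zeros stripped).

Answer: 45

Derivation:
Executing turtle program step by step:
Start: pos=(0,0), heading=0, pen down
REPEAT 5 [
  -- iteration 1/5 --
  RT 69: heading 0 -> 291
  BK 9: (0,0) -> (-3.225,8.402) [heading=291, draw]
  LT 28: heading 291 -> 319
  -- iteration 2/5 --
  RT 69: heading 319 -> 250
  BK 9: (-3.225,8.402) -> (-0.147,16.859) [heading=250, draw]
  LT 28: heading 250 -> 278
  -- iteration 3/5 --
  RT 69: heading 278 -> 209
  BK 9: (-0.147,16.859) -> (7.724,21.223) [heading=209, draw]
  LT 28: heading 209 -> 237
  -- iteration 4/5 --
  RT 69: heading 237 -> 168
  BK 9: (7.724,21.223) -> (16.528,19.352) [heading=168, draw]
  LT 28: heading 168 -> 196
  -- iteration 5/5 --
  RT 69: heading 196 -> 127
  BK 9: (16.528,19.352) -> (21.944,12.164) [heading=127, draw]
  LT 28: heading 127 -> 155
]
Final: pos=(21.944,12.164), heading=155, 5 segment(s) drawn

Segment lengths:
  seg 1: (0,0) -> (-3.225,8.402), length = 9
  seg 2: (-3.225,8.402) -> (-0.147,16.859), length = 9
  seg 3: (-0.147,16.859) -> (7.724,21.223), length = 9
  seg 4: (7.724,21.223) -> (16.528,19.352), length = 9
  seg 5: (16.528,19.352) -> (21.944,12.164), length = 9
Total = 45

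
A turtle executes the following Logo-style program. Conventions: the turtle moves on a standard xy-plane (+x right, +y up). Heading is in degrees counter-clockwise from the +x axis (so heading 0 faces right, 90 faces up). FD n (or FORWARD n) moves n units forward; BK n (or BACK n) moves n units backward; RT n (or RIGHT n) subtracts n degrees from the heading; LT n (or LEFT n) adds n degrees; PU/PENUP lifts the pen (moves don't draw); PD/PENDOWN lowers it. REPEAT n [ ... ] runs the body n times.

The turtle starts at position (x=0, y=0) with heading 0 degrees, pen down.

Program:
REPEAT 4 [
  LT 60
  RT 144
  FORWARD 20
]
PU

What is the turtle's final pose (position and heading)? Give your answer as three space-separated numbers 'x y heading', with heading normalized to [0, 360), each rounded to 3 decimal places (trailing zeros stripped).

Executing turtle program step by step:
Start: pos=(0,0), heading=0, pen down
REPEAT 4 [
  -- iteration 1/4 --
  LT 60: heading 0 -> 60
  RT 144: heading 60 -> 276
  FD 20: (0,0) -> (2.091,-19.89) [heading=276, draw]
  -- iteration 2/4 --
  LT 60: heading 276 -> 336
  RT 144: heading 336 -> 192
  FD 20: (2.091,-19.89) -> (-17.472,-24.049) [heading=192, draw]
  -- iteration 3/4 --
  LT 60: heading 192 -> 252
  RT 144: heading 252 -> 108
  FD 20: (-17.472,-24.049) -> (-23.653,-5.028) [heading=108, draw]
  -- iteration 4/4 --
  LT 60: heading 108 -> 168
  RT 144: heading 168 -> 24
  FD 20: (-23.653,-5.028) -> (-5.382,3.107) [heading=24, draw]
]
PU: pen up
Final: pos=(-5.382,3.107), heading=24, 4 segment(s) drawn

Answer: -5.382 3.107 24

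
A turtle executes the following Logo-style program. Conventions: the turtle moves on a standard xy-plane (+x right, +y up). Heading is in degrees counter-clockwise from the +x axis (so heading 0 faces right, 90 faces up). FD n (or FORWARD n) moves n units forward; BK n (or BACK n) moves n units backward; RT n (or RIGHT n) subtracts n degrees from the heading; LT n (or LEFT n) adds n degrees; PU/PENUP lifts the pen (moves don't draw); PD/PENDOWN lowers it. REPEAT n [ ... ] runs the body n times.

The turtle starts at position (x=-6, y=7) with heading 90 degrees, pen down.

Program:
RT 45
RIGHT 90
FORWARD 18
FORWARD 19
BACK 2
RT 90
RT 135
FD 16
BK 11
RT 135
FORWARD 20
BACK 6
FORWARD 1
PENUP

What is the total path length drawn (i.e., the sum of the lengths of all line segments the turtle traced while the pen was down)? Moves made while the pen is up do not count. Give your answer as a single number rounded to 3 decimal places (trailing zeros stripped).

Answer: 93

Derivation:
Executing turtle program step by step:
Start: pos=(-6,7), heading=90, pen down
RT 45: heading 90 -> 45
RT 90: heading 45 -> 315
FD 18: (-6,7) -> (6.728,-5.728) [heading=315, draw]
FD 19: (6.728,-5.728) -> (20.163,-19.163) [heading=315, draw]
BK 2: (20.163,-19.163) -> (18.749,-17.749) [heading=315, draw]
RT 90: heading 315 -> 225
RT 135: heading 225 -> 90
FD 16: (18.749,-17.749) -> (18.749,-1.749) [heading=90, draw]
BK 11: (18.749,-1.749) -> (18.749,-12.749) [heading=90, draw]
RT 135: heading 90 -> 315
FD 20: (18.749,-12.749) -> (32.891,-26.891) [heading=315, draw]
BK 6: (32.891,-26.891) -> (28.648,-22.648) [heading=315, draw]
FD 1: (28.648,-22.648) -> (29.355,-23.355) [heading=315, draw]
PU: pen up
Final: pos=(29.355,-23.355), heading=315, 8 segment(s) drawn

Segment lengths:
  seg 1: (-6,7) -> (6.728,-5.728), length = 18
  seg 2: (6.728,-5.728) -> (20.163,-19.163), length = 19
  seg 3: (20.163,-19.163) -> (18.749,-17.749), length = 2
  seg 4: (18.749,-17.749) -> (18.749,-1.749), length = 16
  seg 5: (18.749,-1.749) -> (18.749,-12.749), length = 11
  seg 6: (18.749,-12.749) -> (32.891,-26.891), length = 20
  seg 7: (32.891,-26.891) -> (28.648,-22.648), length = 6
  seg 8: (28.648,-22.648) -> (29.355,-23.355), length = 1
Total = 93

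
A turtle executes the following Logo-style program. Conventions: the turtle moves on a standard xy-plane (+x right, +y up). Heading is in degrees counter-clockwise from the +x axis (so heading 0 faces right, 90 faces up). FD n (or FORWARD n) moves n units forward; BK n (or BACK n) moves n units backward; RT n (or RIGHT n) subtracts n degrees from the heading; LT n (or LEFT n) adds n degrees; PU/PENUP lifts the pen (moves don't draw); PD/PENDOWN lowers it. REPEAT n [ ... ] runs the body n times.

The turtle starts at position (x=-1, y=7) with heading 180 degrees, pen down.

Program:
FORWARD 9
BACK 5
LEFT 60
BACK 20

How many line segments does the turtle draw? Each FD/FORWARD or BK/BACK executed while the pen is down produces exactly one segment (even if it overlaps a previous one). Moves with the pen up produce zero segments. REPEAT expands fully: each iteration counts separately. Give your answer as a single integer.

Executing turtle program step by step:
Start: pos=(-1,7), heading=180, pen down
FD 9: (-1,7) -> (-10,7) [heading=180, draw]
BK 5: (-10,7) -> (-5,7) [heading=180, draw]
LT 60: heading 180 -> 240
BK 20: (-5,7) -> (5,24.321) [heading=240, draw]
Final: pos=(5,24.321), heading=240, 3 segment(s) drawn
Segments drawn: 3

Answer: 3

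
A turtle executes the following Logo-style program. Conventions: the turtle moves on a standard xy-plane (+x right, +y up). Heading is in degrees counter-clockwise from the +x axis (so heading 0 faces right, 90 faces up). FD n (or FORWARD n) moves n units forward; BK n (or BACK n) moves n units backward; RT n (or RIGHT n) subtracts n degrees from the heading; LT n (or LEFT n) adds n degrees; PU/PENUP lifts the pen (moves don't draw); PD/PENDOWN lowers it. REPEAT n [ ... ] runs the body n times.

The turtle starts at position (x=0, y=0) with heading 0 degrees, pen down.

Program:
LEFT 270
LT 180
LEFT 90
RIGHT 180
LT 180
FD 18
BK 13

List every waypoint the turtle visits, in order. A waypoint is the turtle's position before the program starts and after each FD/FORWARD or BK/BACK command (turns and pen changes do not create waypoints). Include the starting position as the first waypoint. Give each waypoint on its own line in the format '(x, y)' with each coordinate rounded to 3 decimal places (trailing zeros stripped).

Executing turtle program step by step:
Start: pos=(0,0), heading=0, pen down
LT 270: heading 0 -> 270
LT 180: heading 270 -> 90
LT 90: heading 90 -> 180
RT 180: heading 180 -> 0
LT 180: heading 0 -> 180
FD 18: (0,0) -> (-18,0) [heading=180, draw]
BK 13: (-18,0) -> (-5,0) [heading=180, draw]
Final: pos=(-5,0), heading=180, 2 segment(s) drawn
Waypoints (3 total):
(0, 0)
(-18, 0)
(-5, 0)

Answer: (0, 0)
(-18, 0)
(-5, 0)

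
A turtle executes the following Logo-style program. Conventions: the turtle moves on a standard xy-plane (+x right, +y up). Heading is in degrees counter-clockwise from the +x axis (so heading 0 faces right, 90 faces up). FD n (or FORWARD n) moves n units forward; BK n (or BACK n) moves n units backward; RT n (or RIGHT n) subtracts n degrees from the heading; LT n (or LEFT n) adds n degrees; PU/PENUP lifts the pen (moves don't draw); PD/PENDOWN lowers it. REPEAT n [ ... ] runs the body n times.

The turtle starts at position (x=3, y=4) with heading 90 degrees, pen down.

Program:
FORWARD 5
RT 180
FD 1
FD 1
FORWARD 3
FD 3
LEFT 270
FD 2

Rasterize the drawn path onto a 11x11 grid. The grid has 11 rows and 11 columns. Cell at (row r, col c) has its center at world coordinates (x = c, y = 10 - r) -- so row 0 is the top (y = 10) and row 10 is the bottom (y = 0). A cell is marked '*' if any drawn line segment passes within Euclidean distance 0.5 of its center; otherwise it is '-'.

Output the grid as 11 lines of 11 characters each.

Segment 0: (3,4) -> (3,9)
Segment 1: (3,9) -> (3,8)
Segment 2: (3,8) -> (3,7)
Segment 3: (3,7) -> (3,4)
Segment 4: (3,4) -> (3,1)
Segment 5: (3,1) -> (1,1)

Answer: -----------
---*-------
---*-------
---*-------
---*-------
---*-------
---*-------
---*-------
---*-------
-***-------
-----------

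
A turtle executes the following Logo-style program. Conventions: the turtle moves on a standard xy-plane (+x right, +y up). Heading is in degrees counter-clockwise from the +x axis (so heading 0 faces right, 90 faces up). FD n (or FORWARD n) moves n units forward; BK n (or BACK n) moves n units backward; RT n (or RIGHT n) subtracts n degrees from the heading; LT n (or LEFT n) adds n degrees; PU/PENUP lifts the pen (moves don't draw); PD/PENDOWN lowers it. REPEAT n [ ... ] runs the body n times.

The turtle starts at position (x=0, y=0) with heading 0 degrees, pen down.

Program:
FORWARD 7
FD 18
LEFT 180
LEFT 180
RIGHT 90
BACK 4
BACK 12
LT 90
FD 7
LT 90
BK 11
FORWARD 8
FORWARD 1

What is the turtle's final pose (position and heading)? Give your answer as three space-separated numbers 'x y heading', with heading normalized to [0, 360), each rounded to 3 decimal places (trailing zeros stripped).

Answer: 32 14 90

Derivation:
Executing turtle program step by step:
Start: pos=(0,0), heading=0, pen down
FD 7: (0,0) -> (7,0) [heading=0, draw]
FD 18: (7,0) -> (25,0) [heading=0, draw]
LT 180: heading 0 -> 180
LT 180: heading 180 -> 0
RT 90: heading 0 -> 270
BK 4: (25,0) -> (25,4) [heading=270, draw]
BK 12: (25,4) -> (25,16) [heading=270, draw]
LT 90: heading 270 -> 0
FD 7: (25,16) -> (32,16) [heading=0, draw]
LT 90: heading 0 -> 90
BK 11: (32,16) -> (32,5) [heading=90, draw]
FD 8: (32,5) -> (32,13) [heading=90, draw]
FD 1: (32,13) -> (32,14) [heading=90, draw]
Final: pos=(32,14), heading=90, 8 segment(s) drawn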